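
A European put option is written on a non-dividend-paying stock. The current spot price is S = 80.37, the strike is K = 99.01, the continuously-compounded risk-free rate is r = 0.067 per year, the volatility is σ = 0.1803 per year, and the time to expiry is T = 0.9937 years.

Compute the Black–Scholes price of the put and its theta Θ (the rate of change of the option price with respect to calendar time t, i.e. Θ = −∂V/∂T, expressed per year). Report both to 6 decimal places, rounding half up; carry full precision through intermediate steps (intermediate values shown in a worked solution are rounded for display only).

price = 14.155248
Θ = 2.761418

σ√T = 0.1803·√0.9937 = 0.179731
d₁ = (ln(S/K) + (r+σ²/2)T) / (σ√T) = (ln(80.37/99.01) + (0.067+0.1803²/2)·0.9937) / 0.179731 = (-0.208580 + 0.082730) / 0.179731 = -0.700214
d₂ = d₁ − σ√T = -0.700214 − 0.179731 = -0.879946
e^{−rT} = e^{−0.067·0.9937} = 0.935590
N(−d₁) = 0.758103,  N(−d₂) = 0.810556
Put price V = K·e^{−rT}·N(−d₂) − S·N(−d₁) = 75.084009 − 60.928761 = 14.155248
φ(d₁) = (1/√(2π))·e^{−d₁²/2} = 0.312207
Θ = −S·φ(d₁)·σ/(2√T) + r·K·e^{−rT}·N(−d₂) = −2.269211 + 5.030629 = 2.761418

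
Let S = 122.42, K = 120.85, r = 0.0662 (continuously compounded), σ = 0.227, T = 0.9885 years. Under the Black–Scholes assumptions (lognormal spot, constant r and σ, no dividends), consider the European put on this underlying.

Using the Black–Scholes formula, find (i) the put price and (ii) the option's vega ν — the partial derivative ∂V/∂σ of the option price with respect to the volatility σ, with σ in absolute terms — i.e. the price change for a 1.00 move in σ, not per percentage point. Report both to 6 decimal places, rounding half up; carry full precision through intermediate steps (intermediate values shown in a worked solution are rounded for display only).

σ√T = 0.227·√0.9885 = 0.225691
d₁ = (ln(S/K) + (r+σ²/2)T) / (σ√T) = (ln(122.42/120.85) + (0.0662+0.227²/2)·0.9885) / 0.225691 = (0.012908 + 0.090907) / 0.225691 = 0.459985
d₂ = d₁ − σ√T = 0.459985 − 0.225691 = 0.234294
e^{−rT} = e^{−0.0662·0.9885} = 0.936656
N(−d₁) = 0.322763,  N(−d₂) = 0.407378
Put price V = K·e^{−rT}·N(−d₂) − S·N(−d₁) = 46.113148 − 39.512689 = 6.600460
φ(d₁) = (1/√(2π))·e^{−d₁²/2} = 0.358893
ν = S·φ(d₁)·√T = 43.682284

price = 6.600460
ν = 43.682284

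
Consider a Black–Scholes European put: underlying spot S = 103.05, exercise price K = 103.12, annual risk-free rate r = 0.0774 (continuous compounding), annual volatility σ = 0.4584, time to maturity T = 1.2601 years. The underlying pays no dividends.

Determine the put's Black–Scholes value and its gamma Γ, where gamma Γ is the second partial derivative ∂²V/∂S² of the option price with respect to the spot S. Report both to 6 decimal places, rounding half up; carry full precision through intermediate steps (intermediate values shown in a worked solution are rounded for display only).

price = 15.545940
Γ = 0.006813

σ√T = 0.4584·√1.2601 = 0.514573
d₁ = (ln(S/K) + (r+σ²/2)T) / (σ√T) = (ln(103.05/103.12) + (0.0774+0.4584²/2)·1.2601) / 0.514573 = (-0.000679 + 0.229924) / 0.514573 = 0.445506
d₂ = d₁ − σ√T = 0.445506 − 0.514573 = -0.069067
e^{−rT} = e^{−0.0774·1.2601} = 0.907074
N(−d₁) = 0.327977,  N(−d₂) = 0.527532
Put price V = K·e^{−rT}·N(−d₂) − S·N(−d₁) = 49.343975 − 33.798034 = 15.545940
φ(d₁) = (1/√(2π))·e^{−d₁²/2} = 0.361253
Γ = φ(d₁) / (S·σ·√T) = 0.006813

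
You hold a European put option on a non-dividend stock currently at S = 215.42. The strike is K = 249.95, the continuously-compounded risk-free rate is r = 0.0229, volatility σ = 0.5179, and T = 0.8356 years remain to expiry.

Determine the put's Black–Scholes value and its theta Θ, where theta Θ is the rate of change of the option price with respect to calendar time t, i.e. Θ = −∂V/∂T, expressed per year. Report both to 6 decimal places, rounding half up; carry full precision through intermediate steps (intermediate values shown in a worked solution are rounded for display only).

price = 59.563334
Θ = -20.425410

σ√T = 0.5179·√0.8356 = 0.473418
d₁ = (ln(S/K) + (r+σ²/2)T) / (σ√T) = (ln(215.42/249.95) + (0.0229+0.5179²/2)·0.8356) / 0.473418 = (-0.148671 + 0.131198) / 0.473418 = -0.036909
d₂ = d₁ − σ√T = -0.036909 − 0.473418 = -0.510328
e^{−rT} = e^{−0.0229·0.8356} = 0.981047
N(−d₁) = 0.514721,  N(−d₂) = 0.695089
Put price V = K·e^{−rT}·N(−d₂) − S·N(−d₁) = 170.444608 − 110.881274 = 59.563334
φ(d₁) = (1/√(2π))·e^{−d₁²/2} = 0.398671
Θ = −S·φ(d₁)·σ/(2√T) + r·K·e^{−rT}·N(−d₂) = −24.328592 + 3.903182 = -20.425410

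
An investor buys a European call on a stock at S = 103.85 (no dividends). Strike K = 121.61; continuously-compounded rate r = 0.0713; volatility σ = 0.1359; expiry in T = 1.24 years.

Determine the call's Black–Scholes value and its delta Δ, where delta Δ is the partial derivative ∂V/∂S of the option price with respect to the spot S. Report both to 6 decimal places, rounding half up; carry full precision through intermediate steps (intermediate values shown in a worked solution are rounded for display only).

price = 3.424244
Δ = 0.350740

σ√T = 0.1359·√1.24 = 0.151332
d₁ = (ln(S/K) + (r+σ²/2)T) / (σ√T) = (ln(103.85/121.61) + (0.0713+0.1359²/2)·1.24) / 0.151332 = (-0.157872 + 0.099863) / 0.151332 = -0.383323
d₂ = d₁ − σ√T = -0.383323 − 0.151332 = -0.534655
e^{−rT} = e^{−0.0713·1.24} = 0.915384
N(d₁) = 0.350740,  N(d₂) = 0.296444
Call price V = S·N(d₁) − K·e^{−rT}·N(d₂) = 36.424360 − 33.000116 = 3.424244
Δ = N(d₁) = 0.350740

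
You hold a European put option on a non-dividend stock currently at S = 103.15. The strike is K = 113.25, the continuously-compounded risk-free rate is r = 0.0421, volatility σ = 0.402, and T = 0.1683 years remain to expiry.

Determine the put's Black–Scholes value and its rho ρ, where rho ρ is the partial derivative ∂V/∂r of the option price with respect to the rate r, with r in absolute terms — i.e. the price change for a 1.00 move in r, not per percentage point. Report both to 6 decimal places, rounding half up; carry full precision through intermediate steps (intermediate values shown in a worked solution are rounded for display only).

σ√T = 0.402·√0.1683 = 0.164918
d₁ = (ln(S/K) + (r+σ²/2)T) / (σ√T) = (ln(103.15/113.25) + (0.0421+0.402²/2)·0.1683) / 0.164918 = (-0.093414 + 0.020684) / 0.164918 = -0.441002
d₂ = d₁ − σ√T = -0.441002 − 0.164918 = -0.605920
e^{−rT} = e^{−0.0421·0.1683} = 0.992940
N(−d₁) = 0.670394,  N(−d₂) = 0.727716
Put price V = K·e^{−rT}·N(−d₂) − S·N(−d₁) = 81.831958 − 69.151151 = 12.680807
ρ = −K·T·e^{−rT}·N(−d₂) = -13.772318

price = 12.680807
ρ = -13.772318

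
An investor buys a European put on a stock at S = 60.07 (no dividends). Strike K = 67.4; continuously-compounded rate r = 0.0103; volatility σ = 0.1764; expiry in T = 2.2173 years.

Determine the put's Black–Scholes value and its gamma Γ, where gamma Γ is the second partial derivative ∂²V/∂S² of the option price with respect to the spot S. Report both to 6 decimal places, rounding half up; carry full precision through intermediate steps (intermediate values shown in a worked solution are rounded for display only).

σ√T = 0.1764·√2.2173 = 0.262670
d₁ = (ln(S/K) + (r+σ²/2)T) / (σ√T) = (ln(60.07/67.4) + (0.0103+0.1764²/2)·2.2173) / 0.262670 = (-0.115134 + 0.057336) / 0.262670 = -0.220042
d₂ = d₁ − σ√T = -0.220042 − 0.262670 = -0.482712
e^{−rT} = e^{−0.0103·2.2173} = 0.977421
N(−d₁) = 0.587081,  N(−d₂) = 0.685350
Put price V = K·e^{−rT}·N(−d₂) − S·N(−d₁) = 45.149586 − 35.265941 = 9.883645
φ(d₁) = (1/√(2π))·e^{−d₁²/2} = 0.389400
Γ = φ(d₁) / (S·σ·√T) = 0.024679

price = 9.883645
Γ = 0.024679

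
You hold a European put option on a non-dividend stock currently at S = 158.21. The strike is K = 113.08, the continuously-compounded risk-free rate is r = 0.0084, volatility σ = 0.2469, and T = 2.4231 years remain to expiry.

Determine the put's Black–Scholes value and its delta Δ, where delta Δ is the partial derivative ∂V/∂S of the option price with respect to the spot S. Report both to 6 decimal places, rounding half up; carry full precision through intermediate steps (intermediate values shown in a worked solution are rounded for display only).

price = 4.809494
Δ = -0.131587

σ√T = 0.2469·√2.4231 = 0.384332
d₁ = (ln(S/K) + (r+σ²/2)T) / (σ√T) = (ln(158.21/113.08) + (0.0084+0.2469²/2)·2.4231) / 0.384332 = (0.335828 + 0.094210) / 0.384332 = 1.118921
d₂ = d₁ − σ√T = 1.118921 − 0.384332 = 0.734589
e^{−rT} = e^{−0.0084·2.4231} = 0.979852
N(−d₁) = 0.131587,  N(−d₂) = 0.231295
Put price V = K·e^{−rT}·N(−d₂) − S·N(−d₁) = 25.627858 − 20.818364 = 4.809494
Δ = −N(−d₁) = -0.131587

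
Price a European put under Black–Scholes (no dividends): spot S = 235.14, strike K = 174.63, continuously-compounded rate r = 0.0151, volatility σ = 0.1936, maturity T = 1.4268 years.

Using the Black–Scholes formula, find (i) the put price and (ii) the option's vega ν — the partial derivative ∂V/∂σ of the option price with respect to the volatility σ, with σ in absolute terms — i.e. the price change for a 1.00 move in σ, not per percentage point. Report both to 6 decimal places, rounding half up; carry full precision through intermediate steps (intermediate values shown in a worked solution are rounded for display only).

σ√T = 0.1936·√1.4268 = 0.231253
d₁ = (ln(S/K) + (r+σ²/2)T) / (σ√T) = (ln(235.14/174.63) + (0.0151+0.1936²/2)·1.4268) / 0.231253 = (0.297512 + 0.048284) / 0.231253 = 1.495313
d₂ = d₁ − σ√T = 1.495313 − 0.231253 = 1.264060
e^{−rT} = e^{−0.0151·1.4268} = 0.978686
N(−d₁) = 0.067416,  N(−d₂) = 0.103104
Put price V = K·e^{−rT}·N(−d₂) − S·N(−d₁) = 17.621323 − 15.852291 = 1.769032
φ(d₁) = (1/√(2π))·e^{−d₁²/2} = 0.130430
ν = S·φ(d₁)·√T = 36.634090

price = 1.769032
ν = 36.634090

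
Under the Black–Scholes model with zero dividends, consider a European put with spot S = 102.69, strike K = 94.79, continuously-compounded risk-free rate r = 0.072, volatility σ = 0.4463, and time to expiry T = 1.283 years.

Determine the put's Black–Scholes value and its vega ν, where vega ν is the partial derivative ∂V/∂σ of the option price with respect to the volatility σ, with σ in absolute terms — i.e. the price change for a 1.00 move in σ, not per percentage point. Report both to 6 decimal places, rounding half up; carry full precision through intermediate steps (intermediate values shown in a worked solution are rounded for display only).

price = 11.797590
ν = 38.902139

σ√T = 0.4463·√1.283 = 0.505522
d₁ = (ln(S/K) + (r+σ²/2)T) / (σ√T) = (ln(102.69/94.79) + (0.072+0.4463²/2)·1.283) / 0.505522 = (0.080051 + 0.220152) / 0.505522 = 0.593848
d₂ = d₁ − σ√T = 0.593848 − 0.505522 = 0.088325
e^{−rT} = e^{−0.072·1.283} = 0.911762
N(−d₁) = 0.276307,  N(−d₂) = 0.464809
Put price V = K·e^{−rT}·N(−d₂) − S·N(−d₁) = 40.171557 − 28.373967 = 11.797590
φ(d₁) = (1/√(2π))·e^{−d₁²/2} = 0.334451
ν = S·φ(d₁)·√T = 38.902139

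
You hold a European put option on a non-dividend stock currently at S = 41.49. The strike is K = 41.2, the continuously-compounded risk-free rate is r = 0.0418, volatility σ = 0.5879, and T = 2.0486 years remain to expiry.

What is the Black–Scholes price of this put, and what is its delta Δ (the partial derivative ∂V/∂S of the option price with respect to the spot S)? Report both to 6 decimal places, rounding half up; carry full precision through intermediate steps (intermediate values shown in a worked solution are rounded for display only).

σ√T = 0.5879·√2.0486 = 0.841457
d₁ = (ln(S/K) + (r+σ²/2)T) / (σ√T) = (ln(41.49/41.2) + (0.0418+0.5879²/2)·2.0486) / 0.841457 = (0.007014 + 0.439657) / 0.841457 = 0.530830
d₂ = d₁ − σ√T = 0.530830 − 0.841457 = -0.310627
e^{−rT} = e^{−0.0418·2.0486} = 0.917932
N(−d₁) = 0.297768,  N(−d₂) = 0.621958
Put price V = K·e^{−rT}·N(−d₂) − S·N(−d₁) = 23.521714 − 12.354406 = 11.167309
Δ = −N(−d₁) = -0.297768

price = 11.167309
Δ = -0.297768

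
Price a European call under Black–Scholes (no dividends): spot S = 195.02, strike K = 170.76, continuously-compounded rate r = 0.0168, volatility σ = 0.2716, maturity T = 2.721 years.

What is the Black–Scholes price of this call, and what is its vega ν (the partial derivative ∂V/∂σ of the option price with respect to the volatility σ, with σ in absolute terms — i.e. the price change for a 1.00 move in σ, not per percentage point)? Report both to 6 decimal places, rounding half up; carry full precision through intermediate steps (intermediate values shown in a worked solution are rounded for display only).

σ√T = 0.2716·√2.721 = 0.448017
d₁ = (ln(S/K) + (r+σ²/2)T) / (σ√T) = (ln(195.02/170.76) + (0.0168+0.2716²/2)·2.721) / 0.448017 = (0.132843 + 0.146072) / 0.448017 = 0.622556
d₂ = d₁ − σ√T = 0.622556 − 0.448017 = 0.174539
e^{−rT} = e^{−0.0168·2.721} = 0.955316
N(d₁) = 0.733212,  N(d₂) = 0.569279
Call price V = S·N(d₁) − K·e^{−rT}·N(d₂) = 142.990955 − 92.866398 = 50.124557
φ(d₁) = (1/√(2π))·e^{−d₁²/2} = 0.328662
ν = S·φ(d₁)·√T = 105.728606

price = 50.124557
ν = 105.728606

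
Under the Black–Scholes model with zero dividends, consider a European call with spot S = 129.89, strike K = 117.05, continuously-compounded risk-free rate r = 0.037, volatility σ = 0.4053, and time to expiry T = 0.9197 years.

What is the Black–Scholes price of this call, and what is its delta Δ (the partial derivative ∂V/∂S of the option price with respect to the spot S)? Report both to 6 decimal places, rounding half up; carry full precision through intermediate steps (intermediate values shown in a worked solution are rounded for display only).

σ√T = 0.4053·√0.9197 = 0.388687
d₁ = (ln(S/K) + (r+σ²/2)T) / (σ√T) = (ln(129.89/117.05) + (0.037+0.4053²/2)·0.9197) / 0.388687 = (0.104087 + 0.109568) / 0.388687 = 0.549683
d₂ = d₁ − σ√T = 0.549683 − 0.388687 = 0.160996
e^{−rT} = e^{−0.037·0.9197} = 0.966544
N(d₁) = 0.708731,  N(d₂) = 0.563952
Call price V = S·N(d₁) − K·e^{−rT}·N(d₂) = 92.057129 − 63.802067 = 28.255061
Δ = N(d₁) = 0.708731

price = 28.255061
Δ = 0.708731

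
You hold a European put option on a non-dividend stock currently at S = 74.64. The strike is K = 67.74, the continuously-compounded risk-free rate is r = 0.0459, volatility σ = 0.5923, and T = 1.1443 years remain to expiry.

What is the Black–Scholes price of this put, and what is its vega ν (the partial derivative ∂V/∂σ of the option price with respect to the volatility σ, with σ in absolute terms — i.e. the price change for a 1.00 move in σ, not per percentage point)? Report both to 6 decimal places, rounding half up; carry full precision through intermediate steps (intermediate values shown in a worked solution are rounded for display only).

σ√T = 0.5923·√1.1443 = 0.633595
d₁ = (ln(S/K) + (r+σ²/2)T) / (σ√T) = (ln(74.64/67.74) + (0.0459+0.5923²/2)·1.1443) / 0.633595 = (0.097000 + 0.253245) / 0.633595 = 0.552789
d₂ = d₁ − σ√T = 0.552789 − 0.633595 = -0.080806
e^{−rT} = e^{−0.0459·1.1443} = 0.948832
N(−d₁) = 0.290204,  N(−d₂) = 0.532202
Put price V = K·e^{−rT}·N(−d₂) − S·N(−d₁) = 34.206681 − 21.660821 = 12.545860
φ(d₁) = (1/√(2π))·e^{−d₁²/2} = 0.342417
ν = S·φ(d₁)·√T = 27.339887

price = 12.545860
ν = 27.339887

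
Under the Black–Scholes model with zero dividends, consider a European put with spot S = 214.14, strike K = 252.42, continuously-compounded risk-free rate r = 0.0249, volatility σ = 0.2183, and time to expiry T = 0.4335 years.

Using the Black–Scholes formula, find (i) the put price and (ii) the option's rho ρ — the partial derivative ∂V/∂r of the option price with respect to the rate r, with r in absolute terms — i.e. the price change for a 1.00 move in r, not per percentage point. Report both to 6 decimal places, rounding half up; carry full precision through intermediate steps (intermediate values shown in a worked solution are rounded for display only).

price = 37.989165
ρ = -94.509158

σ√T = 0.2183·√0.4335 = 0.143730
d₁ = (ln(S/K) + (r+σ²/2)T) / (σ√T) = (ln(214.14/252.42) + (0.0249+0.2183²/2)·0.4335) / 0.143730 = (-0.164464 + 0.021123) / 0.143730 = -0.997292
d₂ = d₁ − σ√T = -0.997292 − 0.143730 = -1.141022
e^{−rT} = e^{−0.0249·0.4335} = 0.989264
N(−d₁) = 0.840689,  N(−d₂) = 0.873070
Put price V = K·e^{−rT}·N(−d₂) − S·N(−d₁) = 218.014204 − 180.025039 = 37.989165
ρ = −K·T·e^{−rT}·N(−d₂) = -94.509158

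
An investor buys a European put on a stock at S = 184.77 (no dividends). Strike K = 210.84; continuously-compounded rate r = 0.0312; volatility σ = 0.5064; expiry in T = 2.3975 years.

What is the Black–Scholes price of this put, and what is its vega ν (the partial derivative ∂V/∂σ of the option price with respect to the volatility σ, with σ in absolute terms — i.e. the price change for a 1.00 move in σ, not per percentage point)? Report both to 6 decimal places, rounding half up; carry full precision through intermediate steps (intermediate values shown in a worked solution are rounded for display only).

price = 63.592815
ν = 108.469363

σ√T = 0.5064·√2.3975 = 0.784103
d₁ = (ln(S/K) + (r+σ²/2)T) / (σ√T) = (ln(184.77/210.84) + (0.0312+0.5064²/2)·2.3975) / 0.784103 = (-0.131988 + 0.382211) / 0.784103 = 0.319120
d₂ = d₁ − σ√T = 0.319120 − 0.784103 = -0.464983
e^{−rT} = e^{−0.0312·2.3975} = 0.927927
N(−d₁) = 0.374818,  N(−d₂) = 0.679028
Put price V = K·e^{−rT}·N(−d₂) − S·N(−d₁) = 132.847894 − 69.255080 = 63.592815
φ(d₁) = (1/√(2π))·e^{−d₁²/2} = 0.379137
ν = S·φ(d₁)·√T = 108.469363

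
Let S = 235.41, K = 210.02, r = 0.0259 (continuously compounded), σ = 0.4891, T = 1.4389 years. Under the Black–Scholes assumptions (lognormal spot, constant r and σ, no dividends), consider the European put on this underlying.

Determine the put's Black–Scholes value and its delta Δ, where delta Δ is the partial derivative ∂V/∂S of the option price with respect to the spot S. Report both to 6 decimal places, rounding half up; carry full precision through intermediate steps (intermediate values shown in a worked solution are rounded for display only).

σ√T = 0.4891·√1.4389 = 0.586696
d₁ = (ln(S/K) + (r+σ²/2)T) / (σ√T) = (ln(235.41/210.02) + (0.0259+0.4891²/2)·1.4389) / 0.586696 = (0.114126 + 0.209373) / 0.586696 = 0.551392
d₂ = d₁ − σ√T = 0.551392 − 0.586696 = -0.035304
e^{−rT} = e^{−0.0259·1.4389} = 0.963418
N(−d₁) = 0.290682,  N(−d₂) = 0.514081
Put price V = K·e^{−rT}·N(−d₂) − S·N(−d₁) = 104.017719 − 68.429561 = 35.588158
Δ = −N(−d₁) = -0.290682

price = 35.588158
Δ = -0.290682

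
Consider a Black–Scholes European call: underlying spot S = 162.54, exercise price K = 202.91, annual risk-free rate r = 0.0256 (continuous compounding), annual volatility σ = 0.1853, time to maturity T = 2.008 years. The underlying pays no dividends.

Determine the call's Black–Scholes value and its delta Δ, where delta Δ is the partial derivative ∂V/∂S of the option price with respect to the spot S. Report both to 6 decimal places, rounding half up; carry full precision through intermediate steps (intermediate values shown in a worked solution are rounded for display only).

σ√T = 0.1853·√2.008 = 0.262577
d₁ = (ln(S/K) + (r+σ²/2)T) / (σ√T) = (ln(162.54/202.91) + (0.0256+0.1853²/2)·2.008) / 0.262577 = (-0.221838 + 0.085878) / 0.262577 = -0.517791
d₂ = d₁ − σ√T = -0.517791 − 0.262577 = -0.780368
e^{−rT} = e^{−0.0256·2.008} = 0.949894
N(d₁) = 0.302302,  N(d₂) = 0.217587
Call price V = S·N(d₁) − K·e^{−rT}·N(d₂) = 49.136180 − 41.938386 = 7.197794
Δ = N(d₁) = 0.302302

price = 7.197794
Δ = 0.302302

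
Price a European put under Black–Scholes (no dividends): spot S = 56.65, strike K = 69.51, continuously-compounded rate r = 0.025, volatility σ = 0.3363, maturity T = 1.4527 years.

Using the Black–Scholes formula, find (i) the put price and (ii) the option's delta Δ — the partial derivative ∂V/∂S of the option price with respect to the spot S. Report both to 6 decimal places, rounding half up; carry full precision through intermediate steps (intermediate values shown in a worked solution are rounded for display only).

σ√T = 0.3363·√1.4527 = 0.405336
d₁ = (ln(S/K) + (r+σ²/2)T) / (σ√T) = (ln(56.65/69.51) + (0.025+0.3363²/2)·1.4527) / 0.405336 = (-0.204579 + 0.118466) / 0.405336 = -0.212448
d₂ = d₁ − σ√T = -0.212448 − 0.405336 = -0.617783
e^{−rT} = e^{−0.025·1.4527} = 0.964334
N(−d₁) = 0.584121,  N(−d₂) = 0.731641
Put price V = K·e^{−rT}·N(−d₂) − S·N(−d₁) = 49.042522 − 33.090461 = 15.952061
Δ = −N(−d₁) = -0.584121

price = 15.952061
Δ = -0.584121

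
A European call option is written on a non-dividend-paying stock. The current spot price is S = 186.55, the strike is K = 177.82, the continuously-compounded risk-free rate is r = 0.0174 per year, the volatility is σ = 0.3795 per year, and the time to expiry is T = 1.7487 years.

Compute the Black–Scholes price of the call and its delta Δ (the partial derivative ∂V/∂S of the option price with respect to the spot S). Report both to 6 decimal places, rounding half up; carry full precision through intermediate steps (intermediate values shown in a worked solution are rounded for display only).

σ√T = 0.3795·√1.7487 = 0.501845
d₁ = (ln(S/K) + (r+σ²/2)T) / (σ√T) = (ln(186.55/177.82) + (0.0174+0.3795²/2)·1.7487) / 0.501845 = (0.047927 + 0.156351) / 0.501845 = 0.407056
d₂ = d₁ − σ√T = 0.407056 − 0.501845 = -0.094789
e^{−rT} = e^{−0.0174·1.7487} = 0.970031
N(d₁) = 0.658017,  N(d₂) = 0.462241
Call price V = S·N(d₁) − K·e^{−rT}·N(d₂) = 122.752997 − 79.732417 = 43.020580
Δ = N(d₁) = 0.658017

price = 43.020580
Δ = 0.658017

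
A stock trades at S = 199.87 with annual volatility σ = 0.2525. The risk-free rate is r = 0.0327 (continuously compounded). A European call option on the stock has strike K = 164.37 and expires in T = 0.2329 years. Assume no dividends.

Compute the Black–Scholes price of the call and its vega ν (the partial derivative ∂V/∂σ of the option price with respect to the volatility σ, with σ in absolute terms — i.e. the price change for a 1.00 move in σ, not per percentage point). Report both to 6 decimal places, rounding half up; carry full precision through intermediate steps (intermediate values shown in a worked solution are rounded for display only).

σ√T = 0.2525·√0.2329 = 0.121856
d₁ = (ln(S/K) + (r+σ²/2)T) / (σ√T) = (ln(199.87/164.37) + (0.0327+0.2525²/2)·0.2329) / 0.121856 = (0.195547 + 0.015040) / 0.121856 = 1.728169
d₂ = d₁ − σ√T = 1.728169 − 0.121856 = 1.606314
e^{−rT} = e^{−0.0327·0.2329} = 0.992413
N(d₁) = 0.958021,  N(d₂) = 0.945897
Call price V = S·N(d₁) − K·e^{−rT}·N(d₂) = 191.479670 − 154.297579 = 37.182091
φ(d₁) = (1/√(2π))·e^{−d₁²/2} = 0.089616
ν = S·φ(d₁)·√T = 8.644048

price = 37.182091
ν = 8.644048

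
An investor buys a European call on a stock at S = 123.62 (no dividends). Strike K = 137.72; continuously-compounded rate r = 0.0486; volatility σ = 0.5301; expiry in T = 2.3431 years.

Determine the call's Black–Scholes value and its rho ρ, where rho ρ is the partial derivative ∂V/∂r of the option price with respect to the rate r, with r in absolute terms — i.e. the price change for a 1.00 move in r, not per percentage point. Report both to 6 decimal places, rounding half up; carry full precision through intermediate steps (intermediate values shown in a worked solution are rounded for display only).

price = 39.194926
ρ = 99.385073

σ√T = 0.5301·√2.3431 = 0.811434
d₁ = (ln(S/K) + (r+σ²/2)T) / (σ√T) = (ln(123.62/137.72) + (0.0486+0.5301²/2)·2.3431) / 0.811434 = (-0.108010 + 0.443087) / 0.811434 = 0.412944
d₂ = d₁ − σ√T = 0.412944 − 0.811434 = -0.398490
e^{−rT} = e^{−0.0486·2.3431} = 0.892370
N(d₁) = 0.660176,  N(d₂) = 0.345135
Call price V = S·N(d₁) − K·e^{−rT}·N(d₂) = 81.610987 − 42.416061 = 39.194926
ρ = K·T·e^{−rT}·N(d₂) = 99.385073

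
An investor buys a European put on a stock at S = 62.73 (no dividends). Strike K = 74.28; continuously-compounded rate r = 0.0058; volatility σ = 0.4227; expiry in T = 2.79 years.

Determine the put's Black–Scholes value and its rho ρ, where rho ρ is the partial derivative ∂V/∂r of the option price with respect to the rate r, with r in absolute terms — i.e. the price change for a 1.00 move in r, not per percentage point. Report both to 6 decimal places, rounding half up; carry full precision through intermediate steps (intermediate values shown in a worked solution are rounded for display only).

price = 24.335232
ρ = -145.896981

σ√T = 0.4227·√2.79 = 0.706048
d₁ = (ln(S/K) + (r+σ²/2)T) / (σ√T) = (ln(62.73/74.28) + (0.0058+0.4227²/2)·2.79) / 0.706048 = (-0.169002 + 0.265434) / 0.706048 = 0.136580
d₂ = d₁ − σ√T = 0.136580 − 0.706048 = -0.569468
e^{−rT} = e^{−0.0058·2.79} = 0.983948
N(−d₁) = 0.445681,  N(−d₂) = 0.715481
Put price V = K·e^{−rT}·N(−d₂) − S·N(−d₁) = 52.292825 − 27.957593 = 24.335232
ρ = −K·T·e^{−rT}·N(−d₂) = -145.896981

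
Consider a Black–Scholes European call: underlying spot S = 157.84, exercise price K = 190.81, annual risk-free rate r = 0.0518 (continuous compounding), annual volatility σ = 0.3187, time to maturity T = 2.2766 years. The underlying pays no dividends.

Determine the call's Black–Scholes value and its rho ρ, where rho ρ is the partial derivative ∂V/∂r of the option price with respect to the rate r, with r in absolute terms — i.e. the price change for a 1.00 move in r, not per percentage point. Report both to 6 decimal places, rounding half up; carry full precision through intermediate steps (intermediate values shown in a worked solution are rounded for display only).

σ√T = 0.3187·√2.2766 = 0.480868
d₁ = (ln(S/K) + (r+σ²/2)T) / (σ√T) = (ln(157.84/190.81) + (0.0518+0.3187²/2)·2.2766) / 0.480868 = (-0.189696 + 0.233545) / 0.480868 = 0.091186
d₂ = d₁ − σ√T = 0.091186 − 0.480868 = -0.389682
e^{−rT} = e^{−0.0518·2.2766} = 0.888760
N(d₁) = 0.536328,  N(d₂) = 0.348386
Call price V = S·N(d₁) − K·e^{−rT}·N(d₂) = 84.653944 − 59.080806 = 25.573138
ρ = K·T·e^{−rT}·N(d₂) = 134.503364

price = 25.573138
ρ = 134.503364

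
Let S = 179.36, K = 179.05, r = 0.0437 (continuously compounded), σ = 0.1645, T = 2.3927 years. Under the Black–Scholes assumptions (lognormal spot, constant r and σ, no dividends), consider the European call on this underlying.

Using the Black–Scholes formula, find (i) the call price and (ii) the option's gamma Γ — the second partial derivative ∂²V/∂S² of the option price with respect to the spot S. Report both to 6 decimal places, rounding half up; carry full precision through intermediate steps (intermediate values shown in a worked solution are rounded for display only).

price = 27.758984
Γ = 0.007535

σ√T = 0.1645·√2.3927 = 0.254454
d₁ = (ln(S/K) + (r+σ²/2)T) / (σ√T) = (ln(179.36/179.05) + (0.0437+0.1645²/2)·2.3927) / 0.254454 = (0.001730 + 0.136935) / 0.254454 = 0.544948
d₂ = d₁ − σ√T = 0.544948 − 0.254454 = 0.290493
e^{−rT} = e^{−0.0437·2.3927} = 0.900720
N(d₁) = 0.707105,  N(d₂) = 0.614281
Call price V = S·N(d₁) − K·e^{−rT}·N(d₂) = 126.826404 − 99.067420 = 27.758984
φ(d₁) = (1/√(2π))·e^{−d₁²/2} = 0.343894
Γ = φ(d₁) / (S·σ·√T) = 0.007535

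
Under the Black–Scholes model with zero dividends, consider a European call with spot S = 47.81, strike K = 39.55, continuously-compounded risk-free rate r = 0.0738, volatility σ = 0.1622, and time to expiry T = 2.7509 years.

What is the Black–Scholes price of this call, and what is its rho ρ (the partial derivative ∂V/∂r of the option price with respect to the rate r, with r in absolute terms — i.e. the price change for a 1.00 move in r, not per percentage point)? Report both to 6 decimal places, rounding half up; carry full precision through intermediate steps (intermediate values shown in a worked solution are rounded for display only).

σ√T = 0.1622·√2.7509 = 0.269022
d₁ = (ln(S/K) + (r+σ²/2)T) / (σ√T) = (ln(47.81/39.55) + (0.0738+0.1622²/2)·2.7509) / 0.269022 = (0.189669 + 0.239203) / 0.269022 = 1.594188
d₂ = d₁ − σ√T = 1.594188 − 0.269022 = 1.325166
e^{−rT} = e^{−0.0738·2.7509} = 0.816265
N(d₁) = 0.944553,  N(d₂) = 0.907442
Call price V = S·N(d₁) − K·e^{−rT}·N(d₂) = 45.159080 − 29.295195 = 15.863885
ρ = K·T·e^{−rT}·N(d₂) = 80.588152

price = 15.863885
ρ = 80.588152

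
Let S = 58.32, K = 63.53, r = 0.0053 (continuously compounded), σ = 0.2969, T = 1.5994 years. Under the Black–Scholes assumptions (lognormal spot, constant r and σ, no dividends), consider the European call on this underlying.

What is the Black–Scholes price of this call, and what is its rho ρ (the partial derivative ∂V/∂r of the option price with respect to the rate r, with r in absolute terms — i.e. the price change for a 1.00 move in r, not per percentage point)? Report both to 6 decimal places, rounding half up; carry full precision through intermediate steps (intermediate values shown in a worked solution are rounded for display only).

price = 6.883542
ρ = 34.975196

σ√T = 0.2969·√1.5994 = 0.375482
d₁ = (ln(S/K) + (r+σ²/2)T) / (σ√T) = (ln(58.32/63.53) + (0.0053+0.2969²/2)·1.5994) / 0.375482 = (-0.085567 + 0.078970) / 0.375482 = -0.017570
d₂ = d₁ − σ√T = -0.017570 − 0.375482 = -0.393051
e^{−rT} = e^{−0.0053·1.5994} = 0.991559
N(d₁) = 0.492991,  N(d₂) = 0.347141
Call price V = S·N(d₁) − K·e^{−rT}·N(d₂) = 28.751240 − 21.867698 = 6.883542
ρ = K·T·e^{−rT}·N(d₂) = 34.975196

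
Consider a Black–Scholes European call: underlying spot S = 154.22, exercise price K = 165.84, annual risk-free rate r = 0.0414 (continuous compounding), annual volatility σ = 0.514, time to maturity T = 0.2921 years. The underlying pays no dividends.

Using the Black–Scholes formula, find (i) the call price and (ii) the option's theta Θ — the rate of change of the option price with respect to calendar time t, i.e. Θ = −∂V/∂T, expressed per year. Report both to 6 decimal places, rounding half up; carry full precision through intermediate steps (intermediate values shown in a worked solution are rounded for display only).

price = 13.167973
Θ = -31.610924

σ√T = 0.514·√0.2921 = 0.277798
d₁ = (ln(S/K) + (r+σ²/2)T) / (σ√T) = (ln(154.22/165.84) + (0.0414+0.514²/2)·0.2921) / 0.277798 = (-0.072643 + 0.050679) / 0.277798 = -0.079067
d₂ = d₁ − σ√T = -0.079067 − 0.277798 = -0.356865
e^{−rT} = e^{−0.0414·0.2921} = 0.987980
N(d₁) = 0.468490,  N(d₂) = 0.360597
Call price V = S·N(d₁) − K·e^{−rT}·N(d₂) = 72.250497 − 59.082524 = 13.167973
φ(d₁) = (1/√(2π))·e^{−d₁²/2} = 0.397697
Θ = −S·φ(d₁)·σ/(2√T) − r·K·e^{−rT}·N(d₂) = −29.164908 − 2.446016 = -31.610924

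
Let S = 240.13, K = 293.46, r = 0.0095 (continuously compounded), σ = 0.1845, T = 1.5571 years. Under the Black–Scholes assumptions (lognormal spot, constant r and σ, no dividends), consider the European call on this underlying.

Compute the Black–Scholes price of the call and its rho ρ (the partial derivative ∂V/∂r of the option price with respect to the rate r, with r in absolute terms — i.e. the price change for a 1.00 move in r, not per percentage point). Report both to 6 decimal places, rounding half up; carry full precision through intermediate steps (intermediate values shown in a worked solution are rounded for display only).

price = 7.176023
ρ = 80.260155

σ√T = 0.1845·√1.5571 = 0.230226
d₁ = (ln(S/K) + (r+σ²/2)T) / (σ√T) = (ln(240.13/293.46) + (0.0095+0.1845²/2)·1.5571) / 0.230226 = (-0.200561 + 0.041294) / 0.230226 = -0.691783
d₂ = d₁ − σ√T = -0.691783 − 0.230226 = -0.922009
e^{−rT} = e^{−0.0095·1.5571} = 0.985316
N(d₁) = 0.244537,  N(d₂) = 0.178262
Call price V = S·N(d₁) − K·e^{−rT}·N(d₂) = 58.720660 − 51.544637 = 7.176023
ρ = K·T·e^{−rT}·N(d₂) = 80.260155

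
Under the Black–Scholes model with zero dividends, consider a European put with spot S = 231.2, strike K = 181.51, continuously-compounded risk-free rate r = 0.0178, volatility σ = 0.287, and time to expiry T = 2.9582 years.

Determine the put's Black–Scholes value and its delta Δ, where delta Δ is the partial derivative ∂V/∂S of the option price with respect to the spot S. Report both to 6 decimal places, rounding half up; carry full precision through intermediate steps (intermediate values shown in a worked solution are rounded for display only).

σ√T = 0.287·√2.9582 = 0.493623
d₁ = (ln(S/K) + (r+σ²/2)T) / (σ√T) = (ln(231.2/181.51) + (0.0178+0.287²/2)·2.9582) / 0.493623 = (0.241972 + 0.174488) / 0.493623 = 0.843680
d₂ = d₁ − σ√T = 0.843680 − 0.493623 = 0.350057
e^{−rT} = e^{−0.0178·2.9582} = 0.948706
N(−d₁) = 0.199424,  N(−d₂) = 0.363148
Put price V = K·e^{−rT}·N(−d₂) − S·N(−d₁) = 62.533958 − 46.106829 = 16.427129
Δ = −N(−d₁) = -0.199424

price = 16.427129
Δ = -0.199424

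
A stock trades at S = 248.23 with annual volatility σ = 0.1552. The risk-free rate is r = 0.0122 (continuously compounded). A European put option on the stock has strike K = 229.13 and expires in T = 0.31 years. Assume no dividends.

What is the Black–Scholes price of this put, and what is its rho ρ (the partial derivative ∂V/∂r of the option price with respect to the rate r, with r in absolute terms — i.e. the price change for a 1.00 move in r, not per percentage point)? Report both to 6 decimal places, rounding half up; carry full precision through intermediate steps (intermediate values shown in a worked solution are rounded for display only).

σ√T = 0.1552·√0.31 = 0.086412
d₁ = (ln(S/K) + (r+σ²/2)T) / (σ√T) = (ln(248.23/229.13) + (0.0122+0.1552²/2)·0.31) / 0.086412 = (0.080066 + 0.007515) / 0.086412 = 1.013540
d₂ = d₁ − σ√T = 1.013540 − 0.086412 = 0.927128
e^{−rT} = e^{−0.0122·0.31} = 0.996225
N(−d₁) = 0.155401,  N(−d₂) = 0.176930
Put price V = K·e^{−rT}·N(−d₂) − S·N(−d₁) = 40.386943 − 38.575240 = 1.811702
ρ = −K·T·e^{−rT}·N(−d₂) = -12.519952

price = 1.811702
ρ = -12.519952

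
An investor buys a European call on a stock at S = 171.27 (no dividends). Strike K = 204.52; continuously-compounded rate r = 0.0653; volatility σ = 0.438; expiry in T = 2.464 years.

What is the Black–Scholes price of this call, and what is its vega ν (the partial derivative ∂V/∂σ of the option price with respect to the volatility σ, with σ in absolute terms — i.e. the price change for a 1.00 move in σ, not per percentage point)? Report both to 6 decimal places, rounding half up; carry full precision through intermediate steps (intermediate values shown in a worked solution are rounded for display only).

σ√T = 0.438·√2.464 = 0.687534
d₁ = (ln(S/K) + (r+σ²/2)T) / (σ√T) = (ln(171.27/204.52) + (0.0653+0.438²/2)·2.464) / 0.687534 = (-0.177425 + 0.397251) / 0.687534 = 0.319732
d₂ = d₁ − σ√T = 0.319732 − 0.687534 = -0.367803
e^{−rT} = e^{−0.0653·2.464} = 0.851378
N(d₁) = 0.625414,  N(d₂) = 0.356510
Call price V = S·N(d₁) − K·e^{−rT}·N(d₂) = 107.114673 − 62.076900 = 45.037773
φ(d₁) = (1/√(2π))·e^{−d₁²/2} = 0.379063
ν = S·φ(d₁)·√T = 101.909136

price = 45.037773
ν = 101.909136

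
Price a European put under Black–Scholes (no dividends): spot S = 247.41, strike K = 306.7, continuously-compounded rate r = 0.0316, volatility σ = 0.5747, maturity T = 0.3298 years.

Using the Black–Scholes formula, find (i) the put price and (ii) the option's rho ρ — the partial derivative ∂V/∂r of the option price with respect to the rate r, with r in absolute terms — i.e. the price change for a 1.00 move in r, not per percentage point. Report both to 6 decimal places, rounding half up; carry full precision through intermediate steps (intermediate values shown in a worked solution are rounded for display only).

σ√T = 0.5747·√0.3298 = 0.330040
d₁ = (ln(S/K) + (r+σ²/2)T) / (σ√T) = (ln(247.41/306.7) + (0.0316+0.5747²/2)·0.3298) / 0.330040 = (-0.214823 + 0.064885) / 0.330040 = -0.454304
d₂ = d₁ − σ√T = -0.454304 − 0.330040 = -0.784344
e^{−rT} = e^{−0.0316·0.3298} = 0.989632
N(−d₁) = 0.675195,  N(−d₂) = 0.783581
Put price V = K·e^{−rT}·N(−d₂) − S·N(−d₁) = 237.832628 − 167.049950 = 70.782678
ρ = −K·T·e^{−rT}·N(−d₂) = -78.437201

price = 70.782678
ρ = -78.437201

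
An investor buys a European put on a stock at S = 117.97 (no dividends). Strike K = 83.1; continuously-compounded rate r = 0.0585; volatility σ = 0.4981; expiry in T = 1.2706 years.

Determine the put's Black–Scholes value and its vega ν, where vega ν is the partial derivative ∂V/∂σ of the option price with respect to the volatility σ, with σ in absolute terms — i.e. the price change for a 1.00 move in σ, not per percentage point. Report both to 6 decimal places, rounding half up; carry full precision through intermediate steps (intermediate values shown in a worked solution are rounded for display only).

σ√T = 0.4981·√1.2706 = 0.561463
d₁ = (ln(S/K) + (r+σ²/2)T) / (σ√T) = (ln(117.97/83.1) + (0.0585+0.4981²/2)·1.2706) / 0.561463 = (0.350386 + 0.231950) / 0.561463 = 1.037176
d₂ = d₁ − σ√T = 1.037176 − 0.561463 = 0.475714
e^{−rT} = e^{−0.0585·1.2706} = 0.928365
N(−d₁) = 0.149827,  N(−d₂) = 0.317139
Put price V = K·e^{−rT}·N(−d₂) − S·N(−d₁) = 24.466383 − 17.675069 = 6.791314
φ(d₁) = (1/√(2π))·e^{−d₁²/2} = 0.232979
ν = S·φ(d₁)·√T = 30.980839

price = 6.791314
ν = 30.980839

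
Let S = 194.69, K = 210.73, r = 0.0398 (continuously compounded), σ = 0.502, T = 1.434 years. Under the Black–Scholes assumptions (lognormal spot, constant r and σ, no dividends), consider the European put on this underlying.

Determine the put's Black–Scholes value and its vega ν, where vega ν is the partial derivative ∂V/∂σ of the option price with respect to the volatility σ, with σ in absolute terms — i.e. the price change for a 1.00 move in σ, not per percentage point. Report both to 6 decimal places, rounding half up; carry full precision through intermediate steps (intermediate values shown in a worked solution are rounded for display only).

price = 48.716445
ν = 89.828709

σ√T = 0.502·√1.434 = 0.601144
d₁ = (ln(S/K) + (r+σ²/2)T) / (σ√T) = (ln(194.69/210.73) + (0.0398+0.502²/2)·1.434) / 0.601144 = (-0.079169 + 0.237760) / 0.601144 = 0.263815
d₂ = d₁ − σ√T = 0.263815 − 0.601144 = -0.337328
e^{−rT} = e^{−0.0398·1.434} = 0.944525
N(−d₁) = 0.395961,  N(−d₂) = 0.632065
Put price V = K·e^{−rT}·N(−d₂) − S·N(−d₁) = 125.806113 − 77.089668 = 48.716445
φ(d₁) = (1/√(2π))·e^{−d₁²/2} = 0.385298
ν = S·φ(d₁)·√T = 89.828709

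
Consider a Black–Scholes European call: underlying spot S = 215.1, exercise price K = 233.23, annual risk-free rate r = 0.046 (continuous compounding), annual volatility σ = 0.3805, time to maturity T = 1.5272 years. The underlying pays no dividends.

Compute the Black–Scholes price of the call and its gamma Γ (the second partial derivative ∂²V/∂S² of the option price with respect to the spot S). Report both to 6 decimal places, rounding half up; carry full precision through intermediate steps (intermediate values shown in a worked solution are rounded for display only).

price = 39.053033
Γ = 0.003856

σ√T = 0.3805·√1.5272 = 0.470222
d₁ = (ln(S/K) + (r+σ²/2)T) / (σ√T) = (ln(215.1/233.23) + (0.046+0.3805²/2)·1.5272) / 0.470222 = (-0.080922 + 0.180805) / 0.470222 = 0.212418
d₂ = d₁ − σ√T = 0.212418 − 0.470222 = -0.257804
e^{−rT} = e^{−0.046·1.5272} = 0.932160
N(d₁) = 0.584109,  N(d₂) = 0.398279
Call price V = S·N(d₁) − K·e^{−rT}·N(d₂) = 125.641924 − 86.588891 = 39.053033
φ(d₁) = (1/√(2π))·e^{−d₁²/2} = 0.390043
Γ = φ(d₁) / (S·σ·√T) = 0.003856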